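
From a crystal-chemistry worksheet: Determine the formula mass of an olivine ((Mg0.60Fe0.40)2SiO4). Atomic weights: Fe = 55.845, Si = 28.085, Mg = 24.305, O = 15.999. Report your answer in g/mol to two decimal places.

The formula mass is the sum 1.20(24.305) + 0.80(55.845) + 1(28.085) + 4(15.999).

165.92 g/mol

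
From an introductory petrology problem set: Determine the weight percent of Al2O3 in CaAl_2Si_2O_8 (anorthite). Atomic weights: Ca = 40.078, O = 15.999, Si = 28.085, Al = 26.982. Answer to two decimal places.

36.65 wt%

Formula mass = 278.204 g/mol.
2 Al → 1.0000 mol Al2O3 per formula unit; M(Al2O3) = 101.961, so Al2O3 mass = 101.961 g.
101.961/278.204 × 100 = 36.65 wt%.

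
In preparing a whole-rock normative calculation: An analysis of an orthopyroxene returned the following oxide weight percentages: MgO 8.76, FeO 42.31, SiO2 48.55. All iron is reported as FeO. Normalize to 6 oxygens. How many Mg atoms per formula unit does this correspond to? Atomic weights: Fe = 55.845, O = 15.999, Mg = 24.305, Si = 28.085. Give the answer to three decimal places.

0.538 Mg apfu

MgO: 8.76/40.304 = 0.21735 mol → 0.21735 mol Mg, 0.21735 mol O.
FeO: 42.31/71.844 = 0.58891 mol → 0.58891 mol Fe, 0.58891 mol O.
SiO2: 48.55/60.083 = 0.80805 mol → 0.80805 mol Si, 1.61610 mol O.
Total oxygen = 2.42236 mol. Normalization factor = 6/2.42236 = 2.47692.
Mg per 6 O = 0.21735 × 2.47692 = 0.538.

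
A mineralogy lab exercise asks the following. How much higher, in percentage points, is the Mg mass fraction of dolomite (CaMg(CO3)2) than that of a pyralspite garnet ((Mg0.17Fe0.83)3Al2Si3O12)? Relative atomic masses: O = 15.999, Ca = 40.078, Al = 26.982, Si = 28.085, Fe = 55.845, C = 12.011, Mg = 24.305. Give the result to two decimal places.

10.61 percentage points

M(CaMg(CO3)2) = 184.399 g/mol, so wt% Mg = 24.305/184.399 × 100 = 13.18%.
M((Mg0.17Fe0.83)3Al2Si3O12) = 481.657 g/mol, so wt% Mg = 12.396/481.657 × 100 = 2.57%.
13.18 − 2.57 = 10.61 pp.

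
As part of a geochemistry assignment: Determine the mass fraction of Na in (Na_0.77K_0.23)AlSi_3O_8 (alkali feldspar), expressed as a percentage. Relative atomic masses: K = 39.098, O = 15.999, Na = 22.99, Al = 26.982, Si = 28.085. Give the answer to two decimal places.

Formula mass = 0.77×22.99 + 0.23×39.098 + 1×26.982 + 3×28.085 + 8×15.999 = 265.924 g/mol, of which 17.702 g is Na.
So Na makes up 17.702/265.924 = 0.0666 of the mass, i.e. 6.66%.

6.66 wt%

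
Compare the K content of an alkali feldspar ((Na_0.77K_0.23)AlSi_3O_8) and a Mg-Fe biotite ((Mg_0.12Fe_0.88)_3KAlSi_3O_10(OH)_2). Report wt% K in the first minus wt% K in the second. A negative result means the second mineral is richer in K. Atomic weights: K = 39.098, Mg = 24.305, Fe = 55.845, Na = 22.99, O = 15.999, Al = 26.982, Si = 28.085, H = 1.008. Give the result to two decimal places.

M((Na_0.77K_0.23)AlSi_3O_8) = 265.924 g/mol, so wt% K = 8.993/265.924 × 100 = 3.38%.
M((Mg_0.12Fe_0.88)_3KAlSi_3O_10(OH)_2) = 500.520 g/mol, so wt% K = 39.098/500.520 × 100 = 7.81%.
3.38 − 7.81 = -4.43 pp.

-4.43 percentage points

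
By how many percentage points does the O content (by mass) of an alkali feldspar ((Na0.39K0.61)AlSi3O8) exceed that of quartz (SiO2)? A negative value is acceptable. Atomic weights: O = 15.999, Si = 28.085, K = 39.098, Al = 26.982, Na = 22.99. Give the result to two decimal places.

-6.21 percentage points

O in (Na0.39K0.61)AlSi3O8: molar mass 272.045 g/mol; 8×15.999 = 127.992 g → 47.05 wt%.
O in SiO2: molar mass 60.083 g/mol; 2×15.999 = 31.998 g → 53.26 wt%.
Difference = 47.05 − 53.26 = -6.21 percentage points.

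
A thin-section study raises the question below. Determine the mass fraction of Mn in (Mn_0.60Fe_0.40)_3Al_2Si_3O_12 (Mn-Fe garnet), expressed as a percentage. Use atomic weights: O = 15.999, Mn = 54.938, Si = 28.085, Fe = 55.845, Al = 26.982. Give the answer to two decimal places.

Formula mass = 1.80*54.938 + 1.20*55.845 + 2*26.982 + 3*28.085 + 12*15.999 = 496.109 g/mol, of which 98.888 g is Mn.
So Mn makes up 98.888/496.109 = 0.1993 of the mass, i.e. 19.93%.

19.93 weight percent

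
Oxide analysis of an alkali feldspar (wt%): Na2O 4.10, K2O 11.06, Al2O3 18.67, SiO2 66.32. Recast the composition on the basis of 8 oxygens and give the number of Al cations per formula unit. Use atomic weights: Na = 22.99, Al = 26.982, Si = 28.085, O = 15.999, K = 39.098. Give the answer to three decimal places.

Na2O: 4.10/61.979 = 0.06615 mol → 0.13230 mol Na, 0.06615 mol O.
K2O: 11.06/94.195 = 0.11742 mol → 0.23484 mol K, 0.11742 mol O.
Al2O3: 18.67/101.961 = 0.18311 mol → 0.36622 mol Al, 0.54933 mol O.
SiO2: 66.32/60.083 = 1.10381 mol → 1.10381 mol Si, 2.20762 mol O.
Total oxygen = 2.94052 mol. Normalization factor = 8/2.94052 = 2.72061.
Al per 8 O = 0.36622 × 2.72061 = 0.996.

0.996 Al apfu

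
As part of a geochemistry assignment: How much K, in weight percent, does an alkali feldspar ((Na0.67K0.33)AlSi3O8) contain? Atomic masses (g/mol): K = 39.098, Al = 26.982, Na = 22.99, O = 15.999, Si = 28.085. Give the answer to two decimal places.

M((Na0.67K0.33)AlSi3O8) = 267.535 g/mol.
K contributes 0.33 × 39.098 = 12.902 g per mole.
12.902/267.535 = 0.0482 → 4.82%.

4.82 weight percent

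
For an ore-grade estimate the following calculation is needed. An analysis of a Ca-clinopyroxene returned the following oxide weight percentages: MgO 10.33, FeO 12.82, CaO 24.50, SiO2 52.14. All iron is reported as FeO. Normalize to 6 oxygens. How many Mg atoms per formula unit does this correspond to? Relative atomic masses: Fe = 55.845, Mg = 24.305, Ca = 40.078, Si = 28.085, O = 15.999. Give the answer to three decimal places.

10.33 wt% MgO ÷ 40.304 g/mol = 0.25630 mol, giving 0.25630 Mg and 0.25630 O.
12.82 wt% FeO ÷ 71.844 g/mol = 0.17844 mol, giving 0.17844 Fe and 0.17844 O.
24.50 wt% CaO ÷ 56.077 g/mol = 0.43690 mol, giving 0.43690 Ca and 0.43690 O.
52.14 wt% SiO2 ÷ 60.083 g/mol = 0.86780 mol, giving 0.86780 Si and 1.73560 O.
Oxygen sums to 2.60724; scaling by 6/2.60724 = 2.30128 puts the formula on 6 O.
Mg: 0.25630 × 2.30128 = 0.590 atoms per formula unit.

0.590 Mg apfu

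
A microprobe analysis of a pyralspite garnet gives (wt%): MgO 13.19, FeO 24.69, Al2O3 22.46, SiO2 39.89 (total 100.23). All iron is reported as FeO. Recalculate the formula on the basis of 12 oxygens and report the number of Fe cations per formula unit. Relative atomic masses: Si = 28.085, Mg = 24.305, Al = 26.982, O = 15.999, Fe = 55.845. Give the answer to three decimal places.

13.19 wt% MgO ÷ 40.304 g/mol = 0.32726 mol, giving 0.32726 Mg and 0.32726 O.
24.69 wt% FeO ÷ 71.844 g/mol = 0.34366 mol, giving 0.34366 Fe and 0.34366 O.
22.46 wt% Al2O3 ÷ 101.961 g/mol = 0.22028 mol, giving 0.44056 Al and 0.66084 O.
39.89 wt% SiO2 ÷ 60.083 g/mol = 0.66391 mol, giving 0.66391 Si and 1.32782 O.
Oxygen sums to 2.65958; scaling by 12/2.65958 = 4.51199 puts the formula on 12 O.
Fe: 0.34366 × 4.51199 = 1.551 atoms per formula unit.

1.551 Fe apfu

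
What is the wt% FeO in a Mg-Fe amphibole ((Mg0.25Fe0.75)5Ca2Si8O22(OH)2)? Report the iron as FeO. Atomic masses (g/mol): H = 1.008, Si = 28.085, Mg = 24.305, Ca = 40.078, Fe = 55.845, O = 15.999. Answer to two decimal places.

28.95 wt%

M((Mg0.25Fe0.75)5Ca2Si8O22(OH)2) = 930.628 g/mol; M(FeO) = 71.844 g/mol.
Moles FeO per formula unit = 3.75 Fe ÷ 1 = 3.7500.
FeO fraction = (3.7500 × 71.844) / 930.628 = 269.415/930.628 = 0.2895.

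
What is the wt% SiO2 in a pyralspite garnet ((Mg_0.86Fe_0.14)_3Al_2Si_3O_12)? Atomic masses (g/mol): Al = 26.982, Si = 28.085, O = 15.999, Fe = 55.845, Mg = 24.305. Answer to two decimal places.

43.29 wt%

Molar mass of (Mg_0.86Fe_0.14)_3Al_2Si_3O_12 = 2.58*24.305 + 0.42*55.845 + 2*26.982 + 3*28.085 + 12*15.999 = 416.369 g/mol.
Each formula unit contains 3 Si, equivalent to 3/1 = 3.0000 mol SiO2.
M(SiO2) = 1×28.085 + 2×15.999 = 60.083 g/mol.
Mass of SiO2 per formula unit = 3.0000 × 60.083 = 180.249 g.
SiO2 wt% = 180.249 / 416.369 × 100 = 43.29%.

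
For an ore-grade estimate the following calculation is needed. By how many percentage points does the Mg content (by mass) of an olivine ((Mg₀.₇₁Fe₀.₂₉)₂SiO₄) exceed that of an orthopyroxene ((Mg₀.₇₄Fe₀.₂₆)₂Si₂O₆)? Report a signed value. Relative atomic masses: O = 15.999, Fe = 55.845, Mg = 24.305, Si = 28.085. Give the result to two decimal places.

M((Mg₀.₇₁Fe₀.₂₉)₂SiO₄) = 158.984 g/mol, so wt% Mg = 34.513/158.984 × 100 = 21.71%.
M((Mg₀.₇₄Fe₀.₂₆)₂Si₂O₆) = 217.175 g/mol, so wt% Mg = 35.971/217.175 × 100 = 16.56%.
21.71 − 16.56 = 5.15 pp.

5.15 percentage points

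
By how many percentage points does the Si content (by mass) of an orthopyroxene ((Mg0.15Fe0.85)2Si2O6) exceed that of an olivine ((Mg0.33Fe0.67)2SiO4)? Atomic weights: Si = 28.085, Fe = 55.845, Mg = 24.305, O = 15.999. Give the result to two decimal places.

First mineral: 56.170 g Si in 254.392 g formula = 22.08 wt% Si.
Second mineral: 28.085 g Si in 182.955 g formula = 15.35 wt% Si.
22.08% − 15.35% gives a difference of 6.73 percentage points.

6.73 percentage points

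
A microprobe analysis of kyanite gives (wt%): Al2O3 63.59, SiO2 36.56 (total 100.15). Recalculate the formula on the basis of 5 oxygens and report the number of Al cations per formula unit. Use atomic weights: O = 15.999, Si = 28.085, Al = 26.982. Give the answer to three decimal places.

Al2O3 (M=101.961): mol = 0.62367; Al = 1.24734, O = 1.87101.
SiO2 (M=60.083): mol = 0.60849; Si = 0.60849, O = 1.21698.
ΣO = 3.08799; factor = 5/ΣO = 1.61918.
Al apfu = 1.24734 × 1.61918 = 2.020.

2.020 Al apfu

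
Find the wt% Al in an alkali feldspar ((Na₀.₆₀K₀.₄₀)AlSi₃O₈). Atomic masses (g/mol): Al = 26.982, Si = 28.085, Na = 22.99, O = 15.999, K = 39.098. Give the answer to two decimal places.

Molar mass of (Na₀.₆₀K₀.₄₀)AlSi₃O₈: 0.60*22.99 + 0.40*39.098 + 1*26.982 + 3*28.085 + 8*15.999 = 268.662 g/mol.
Mass of Al per formula unit: 1 × 26.982 = 26.982 g.
Weight fraction Al = 26.982 / 268.662 = 0.1004.

10.04 weight percent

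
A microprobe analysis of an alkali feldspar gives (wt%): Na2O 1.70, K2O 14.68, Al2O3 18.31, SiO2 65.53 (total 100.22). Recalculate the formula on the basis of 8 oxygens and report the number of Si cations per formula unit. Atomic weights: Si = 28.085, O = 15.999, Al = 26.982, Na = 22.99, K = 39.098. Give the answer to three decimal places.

3.005 Si apfu

Na2O (M=61.979): mol = 0.02743; Na = 0.05486, O = 0.02743.
K2O (M=94.195): mol = 0.15585; K = 0.31170, O = 0.15585.
Al2O3 (M=101.961): mol = 0.17958; Al = 0.35916, O = 0.53874.
SiO2 (M=60.083): mol = 1.09066; Si = 1.09066, O = 2.18132.
ΣO = 2.90334; factor = 8/ΣO = 2.75545.
Si apfu = 1.09066 × 2.75545 = 3.005.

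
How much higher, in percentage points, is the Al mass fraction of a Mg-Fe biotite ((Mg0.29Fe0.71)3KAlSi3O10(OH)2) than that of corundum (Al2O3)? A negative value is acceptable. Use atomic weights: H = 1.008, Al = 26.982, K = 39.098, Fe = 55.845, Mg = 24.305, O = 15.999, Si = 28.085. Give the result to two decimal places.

-47.36 percentage points

M((Mg0.29Fe0.71)3KAlSi3O10(OH)2) = 484.434 g/mol, so wt% Al = 26.982/484.434 × 100 = 5.57%.
M(Al2O3) = 101.961 g/mol, so wt% Al = 53.964/101.961 × 100 = 52.93%.
5.57 − 52.93 = -47.36 pp.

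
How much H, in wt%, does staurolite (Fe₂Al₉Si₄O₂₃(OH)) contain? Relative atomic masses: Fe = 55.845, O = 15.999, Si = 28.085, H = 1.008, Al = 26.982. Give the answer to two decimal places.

M(Fe₂Al₉Si₄O₂₃(OH)) = 851.852 g/mol.
H contributes 1 × 1.008 = 1.008 g per mole.
1.008/851.852 = 0.0012 → 0.12%.

0.12 wt%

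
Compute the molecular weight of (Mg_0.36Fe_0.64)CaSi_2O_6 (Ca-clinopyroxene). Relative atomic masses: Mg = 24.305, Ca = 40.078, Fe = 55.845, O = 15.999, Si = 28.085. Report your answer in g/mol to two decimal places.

M = 0.36×24.305 + 0.64×55.845 + 1×40.078 + 2×28.085 + 6×15.999

236.73 g/mol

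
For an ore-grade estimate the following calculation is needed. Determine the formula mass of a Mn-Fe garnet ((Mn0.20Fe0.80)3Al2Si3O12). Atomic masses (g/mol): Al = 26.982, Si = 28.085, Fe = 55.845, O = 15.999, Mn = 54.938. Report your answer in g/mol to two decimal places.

M = 0.60×54.938 + 2.40×55.845 + 2×26.982 + 3×28.085 + 12×15.999

497.20 g/mol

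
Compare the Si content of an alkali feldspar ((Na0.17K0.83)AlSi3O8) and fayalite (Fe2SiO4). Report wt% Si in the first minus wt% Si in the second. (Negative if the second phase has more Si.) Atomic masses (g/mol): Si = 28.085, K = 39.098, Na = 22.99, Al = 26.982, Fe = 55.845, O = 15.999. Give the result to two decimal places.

M((Na0.17K0.83)AlSi3O8) = 275.589 g/mol, so wt% Si = 84.255/275.589 × 100 = 30.57%.
M(Fe2SiO4) = 203.771 g/mol, so wt% Si = 28.085/203.771 × 100 = 13.78%.
30.57 − 13.78 = 16.79 pp.

16.79 percentage points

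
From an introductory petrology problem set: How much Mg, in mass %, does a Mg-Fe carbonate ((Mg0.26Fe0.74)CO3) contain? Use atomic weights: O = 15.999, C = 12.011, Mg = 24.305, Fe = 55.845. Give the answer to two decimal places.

5.87 mass %

Molar mass of (Mg0.26Fe0.74)CO3: 0.26·24.305 + 0.74·55.845 + 1·12.011 + 3·15.999 = 107.653 g/mol.
Mass of Mg per formula unit: 0.26 × 24.305 = 6.319 g.
Weight fraction Mg = 6.319 / 107.653 = 0.0587.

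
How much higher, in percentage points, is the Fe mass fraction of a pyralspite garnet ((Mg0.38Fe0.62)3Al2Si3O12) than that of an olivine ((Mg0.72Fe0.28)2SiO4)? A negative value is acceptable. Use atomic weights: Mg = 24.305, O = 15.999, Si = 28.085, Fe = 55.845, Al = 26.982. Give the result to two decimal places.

2.74 percentage points

M((Mg0.38Fe0.62)3Al2Si3O12) = 461.786 g/mol, so wt% Fe = 103.872/461.786 × 100 = 22.49%.
M((Mg0.72Fe0.28)2SiO4) = 158.353 g/mol, so wt% Fe = 31.273/158.353 × 100 = 19.75%.
22.49 − 19.75 = 2.74 pp.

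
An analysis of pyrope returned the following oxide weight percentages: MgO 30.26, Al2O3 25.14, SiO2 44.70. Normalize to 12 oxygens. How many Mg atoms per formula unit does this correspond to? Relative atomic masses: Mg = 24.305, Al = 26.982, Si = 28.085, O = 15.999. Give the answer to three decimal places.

3.025 Mg apfu

30.26 wt% MgO ÷ 40.304 g/mol = 0.75079 mol, giving 0.75079 Mg and 0.75079 O.
25.14 wt% Al2O3 ÷ 101.961 g/mol = 0.24656 mol, giving 0.49312 Al and 0.73968 O.
44.70 wt% SiO2 ÷ 60.083 g/mol = 0.74397 mol, giving 0.74397 Si and 1.48794 O.
Oxygen sums to 2.97841; scaling by 12/2.97841 = 4.02900 puts the formula on 12 O.
Mg: 0.75079 × 4.02900 = 3.025 atoms per formula unit.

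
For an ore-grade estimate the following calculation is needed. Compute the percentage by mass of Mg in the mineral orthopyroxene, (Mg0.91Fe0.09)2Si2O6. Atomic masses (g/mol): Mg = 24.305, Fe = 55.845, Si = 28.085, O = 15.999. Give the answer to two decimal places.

21.43 weight percent

Molar mass of (Mg0.91Fe0.09)2Si2O6: 1.82*24.305 + 0.18*55.845 + 2*28.085 + 6*15.999 = 206.451 g/mol.
Mass of Mg per formula unit: 1.82 × 24.305 = 44.235 g.
Weight fraction Mg = 44.235 / 206.451 = 0.2143.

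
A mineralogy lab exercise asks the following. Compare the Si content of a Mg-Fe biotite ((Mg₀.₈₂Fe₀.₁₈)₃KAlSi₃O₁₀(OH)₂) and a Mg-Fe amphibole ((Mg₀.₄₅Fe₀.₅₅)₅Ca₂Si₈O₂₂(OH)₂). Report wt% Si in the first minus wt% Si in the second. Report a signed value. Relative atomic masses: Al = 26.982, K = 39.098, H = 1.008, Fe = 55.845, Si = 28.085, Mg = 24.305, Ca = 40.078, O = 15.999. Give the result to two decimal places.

M((Mg₀.₈₂Fe₀.₁₈)₃KAlSi₃O₁₀(OH)₂) = 434.286 g/mol, so wt% Si = 84.255/434.286 × 100 = 19.40%.
M((Mg₀.₄₅Fe₀.₅₅)₅Ca₂Si₈O₂₂(OH)₂) = 899.088 g/mol, so wt% Si = 224.680/899.088 × 100 = 24.99%.
19.40 − 24.99 = -5.59 pp.

-5.59 percentage points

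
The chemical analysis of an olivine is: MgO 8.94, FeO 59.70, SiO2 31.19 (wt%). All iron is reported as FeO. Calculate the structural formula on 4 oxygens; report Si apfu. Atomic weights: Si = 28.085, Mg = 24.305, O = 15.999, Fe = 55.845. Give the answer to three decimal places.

MgO: 8.94/40.304 = 0.22181 mol → 0.22181 mol Mg, 0.22181 mol O.
FeO: 59.70/71.844 = 0.83097 mol → 0.83097 mol Fe, 0.83097 mol O.
SiO2: 31.19/60.083 = 0.51912 mol → 0.51912 mol Si, 1.03824 mol O.
Total oxygen = 2.09102 mol. Normalization factor = 4/2.09102 = 1.91294.
Si per 4 O = 0.51912 × 1.91294 = 0.993.

0.993 Si apfu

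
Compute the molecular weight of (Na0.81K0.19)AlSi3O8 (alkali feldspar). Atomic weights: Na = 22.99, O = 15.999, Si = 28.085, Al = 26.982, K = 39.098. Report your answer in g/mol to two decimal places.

M = 0.81*22.99 + 0.19*39.098 + 1*26.982 + 3*28.085 + 8*15.999

265.28 g/mol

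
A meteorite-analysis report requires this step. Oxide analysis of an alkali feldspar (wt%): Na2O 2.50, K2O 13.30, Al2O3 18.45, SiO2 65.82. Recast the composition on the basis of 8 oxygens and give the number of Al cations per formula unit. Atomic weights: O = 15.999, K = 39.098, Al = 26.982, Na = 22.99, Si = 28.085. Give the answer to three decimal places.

0.993 Al apfu

Na2O: 2.50/61.979 = 0.04034 mol → 0.08068 mol Na, 0.04034 mol O.
K2O: 13.30/94.195 = 0.14120 mol → 0.28240 mol K, 0.14120 mol O.
Al2O3: 18.45/101.961 = 0.18095 mol → 0.36190 mol Al, 0.54285 mol O.
SiO2: 65.82/60.083 = 1.09548 mol → 1.09548 mol Si, 2.19096 mol O.
Total oxygen = 2.91535 mol. Normalization factor = 8/2.91535 = 2.74410.
Al per 8 O = 0.36190 × 2.74410 = 0.993.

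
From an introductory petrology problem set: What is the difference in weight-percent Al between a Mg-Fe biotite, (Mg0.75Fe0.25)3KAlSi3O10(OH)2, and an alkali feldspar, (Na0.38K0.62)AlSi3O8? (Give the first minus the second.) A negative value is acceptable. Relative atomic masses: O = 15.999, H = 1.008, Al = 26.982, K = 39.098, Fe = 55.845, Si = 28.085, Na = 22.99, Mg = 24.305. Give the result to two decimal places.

-3.79 percentage points

M((Mg0.75Fe0.25)3KAlSi3O10(OH)2) = 440.909 g/mol, so wt% Al = 26.982/440.909 × 100 = 6.12%.
M((Na0.38K0.62)AlSi3O8) = 272.206 g/mol, so wt% Al = 26.982/272.206 × 100 = 9.91%.
6.12 − 9.91 = -3.79 pp.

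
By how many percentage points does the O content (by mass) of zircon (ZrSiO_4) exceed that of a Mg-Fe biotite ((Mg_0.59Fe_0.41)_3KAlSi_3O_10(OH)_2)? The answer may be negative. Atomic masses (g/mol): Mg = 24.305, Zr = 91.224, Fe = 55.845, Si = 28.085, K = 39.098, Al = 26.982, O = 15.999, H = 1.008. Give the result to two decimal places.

O in ZrSiO_4: molar mass 183.305 g/mol; 4×15.999 = 63.996 g → 34.91 wt%.
O in (Mg_0.59Fe_0.41)_3KAlSi_3O_10(OH)_2: molar mass 456.048 g/mol; 12×15.999 = 191.988 g → 42.10 wt%.
Difference = 34.91 − 42.10 = -7.19 percentage points.

-7.19 percentage points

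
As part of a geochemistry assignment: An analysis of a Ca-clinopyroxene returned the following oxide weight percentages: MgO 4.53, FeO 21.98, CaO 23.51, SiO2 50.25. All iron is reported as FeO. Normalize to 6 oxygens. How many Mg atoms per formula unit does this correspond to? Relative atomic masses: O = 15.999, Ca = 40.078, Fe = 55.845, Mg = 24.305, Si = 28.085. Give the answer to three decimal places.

0.269 Mg apfu

4.53 wt% MgO ÷ 40.304 g/mol = 0.11240 mol, giving 0.11240 Mg and 0.11240 O.
21.98 wt% FeO ÷ 71.844 g/mol = 0.30594 mol, giving 0.30594 Fe and 0.30594 O.
23.51 wt% CaO ÷ 56.077 g/mol = 0.41924 mol, giving 0.41924 Ca and 0.41924 O.
50.25 wt% SiO2 ÷ 60.083 g/mol = 0.83634 mol, giving 0.83634 Si and 1.67268 O.
Oxygen sums to 2.51026; scaling by 6/2.51026 = 2.39019 puts the formula on 6 O.
Mg: 0.11240 × 2.39019 = 0.269 atoms per formula unit.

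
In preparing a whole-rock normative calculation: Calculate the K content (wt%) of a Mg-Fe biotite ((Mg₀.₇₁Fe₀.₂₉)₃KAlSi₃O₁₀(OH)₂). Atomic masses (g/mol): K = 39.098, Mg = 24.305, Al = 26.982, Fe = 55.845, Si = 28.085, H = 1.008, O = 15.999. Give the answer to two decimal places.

8.79 wt%

Formula mass = 2.13×24.305 + 0.87×55.845 + 1×39.098 + 1×26.982 + 3×28.085 + 12×15.999 + 2×1.008 = 444.694 g/mol, of which 39.098 g is K.
So K makes up 39.098/444.694 = 0.0879 of the mass, i.e. 8.79%.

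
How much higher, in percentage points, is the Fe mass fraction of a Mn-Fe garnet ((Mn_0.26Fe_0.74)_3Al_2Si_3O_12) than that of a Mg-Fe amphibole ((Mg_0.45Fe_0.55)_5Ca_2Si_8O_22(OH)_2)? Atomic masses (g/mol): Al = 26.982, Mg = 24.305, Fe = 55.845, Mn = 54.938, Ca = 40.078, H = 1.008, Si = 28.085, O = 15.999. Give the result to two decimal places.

7.86 percentage points

M((Mn_0.26Fe_0.74)_3Al_2Si_3O_12) = 497.035 g/mol, so wt% Fe = 123.976/497.035 × 100 = 24.94%.
M((Mg_0.45Fe_0.55)_5Ca_2Si_8O_22(OH)_2) = 899.088 g/mol, so wt% Fe = 153.574/899.088 × 100 = 17.08%.
24.94 − 17.08 = 7.86 pp.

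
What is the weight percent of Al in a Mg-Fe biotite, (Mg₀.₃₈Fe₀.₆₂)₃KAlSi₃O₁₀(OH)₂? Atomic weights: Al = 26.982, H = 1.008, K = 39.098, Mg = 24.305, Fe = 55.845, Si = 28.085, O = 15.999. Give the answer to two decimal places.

5.67 wt%

M((Mg₀.₃₈Fe₀.₆₂)₃KAlSi₃O₁₀(OH)₂) = 475.918 g/mol.
Al contributes 1 × 26.982 = 26.982 g per mole.
26.982/475.918 = 0.0567 → 5.67%.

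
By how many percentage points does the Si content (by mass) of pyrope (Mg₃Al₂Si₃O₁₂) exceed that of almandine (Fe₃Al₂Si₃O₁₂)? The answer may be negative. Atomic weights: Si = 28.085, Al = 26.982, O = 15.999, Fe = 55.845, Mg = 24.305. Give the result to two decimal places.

M(Mg₃Al₂Si₃O₁₂) = 403.122 g/mol, so wt% Si = 84.255/403.122 × 100 = 20.90%.
M(Fe₃Al₂Si₃O₁₂) = 497.742 g/mol, so wt% Si = 84.255/497.742 × 100 = 16.93%.
20.90 − 16.93 = 3.97 pp.

3.97 percentage points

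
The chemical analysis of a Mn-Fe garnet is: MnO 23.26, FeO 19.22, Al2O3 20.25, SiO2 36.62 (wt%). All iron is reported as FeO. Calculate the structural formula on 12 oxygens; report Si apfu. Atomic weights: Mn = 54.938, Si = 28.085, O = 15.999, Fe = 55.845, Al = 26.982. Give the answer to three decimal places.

3.035 Si apfu

23.26 wt% MnO ÷ 70.937 g/mol = 0.32790 mol, giving 0.32790 Mn and 0.32790 O.
19.22 wt% FeO ÷ 71.844 g/mol = 0.26752 mol, giving 0.26752 Fe and 0.26752 O.
20.25 wt% Al2O3 ÷ 101.961 g/mol = 0.19861 mol, giving 0.39722 Al and 0.59583 O.
36.62 wt% SiO2 ÷ 60.083 g/mol = 0.60949 mol, giving 0.60949 Si and 1.21898 O.
Oxygen sums to 2.41023; scaling by 12/2.41023 = 4.97878 puts the formula on 12 O.
Si: 0.60949 × 4.97878 = 3.035 atoms per formula unit.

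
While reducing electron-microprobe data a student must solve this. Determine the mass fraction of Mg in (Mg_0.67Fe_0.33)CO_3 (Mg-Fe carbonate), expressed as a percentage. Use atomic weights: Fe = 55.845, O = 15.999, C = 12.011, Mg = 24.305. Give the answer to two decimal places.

17.19 mass %

M((Mg_0.67Fe_0.33)CO_3) = 94.721 g/mol.
Mg contributes 0.67 × 24.305 = 16.284 g per mole.
16.284/94.721 = 0.1719 → 17.19%.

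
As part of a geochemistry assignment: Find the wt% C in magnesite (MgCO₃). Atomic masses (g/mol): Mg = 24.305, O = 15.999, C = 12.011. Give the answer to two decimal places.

Formula mass = 1*24.305 + 1*12.011 + 3*15.999 = 84.313 g/mol, of which 12.011 g is C.
So C makes up 12.011/84.313 = 0.1425 of the mass, i.e. 14.25%.

14.25 wt%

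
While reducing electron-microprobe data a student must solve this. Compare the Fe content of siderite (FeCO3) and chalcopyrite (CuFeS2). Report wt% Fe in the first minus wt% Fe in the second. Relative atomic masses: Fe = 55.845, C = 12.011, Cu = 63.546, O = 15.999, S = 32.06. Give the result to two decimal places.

17.77 percentage points

Fe in FeCO3: molar mass 115.853 g/mol; 1×55.845 = 55.845 g → 48.20 wt%.
Fe in CuFeS2: molar mass 183.511 g/mol; 1×55.845 = 55.845 g → 30.43 wt%.
Difference = 48.20 − 30.43 = 17.77 percentage points.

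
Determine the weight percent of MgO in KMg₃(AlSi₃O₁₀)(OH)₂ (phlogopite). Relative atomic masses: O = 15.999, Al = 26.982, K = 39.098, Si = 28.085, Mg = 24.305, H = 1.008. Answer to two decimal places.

Formula mass = 417.254 g/mol.
3 Mg → 3.0000 mol MgO per formula unit; M(MgO) = 40.304, so MgO mass = 120.912 g.
120.912/417.254 × 100 = 28.98 wt%.

28.98 wt%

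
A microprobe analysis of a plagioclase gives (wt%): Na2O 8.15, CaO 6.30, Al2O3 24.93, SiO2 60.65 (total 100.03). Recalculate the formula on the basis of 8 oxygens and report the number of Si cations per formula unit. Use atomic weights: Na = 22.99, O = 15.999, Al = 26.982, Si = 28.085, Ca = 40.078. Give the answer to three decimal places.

Na2O: 8.15/61.979 = 0.13150 mol → 0.26300 mol Na, 0.13150 mol O.
CaO: 6.30/56.077 = 0.11235 mol → 0.11235 mol Ca, 0.11235 mol O.
Al2O3: 24.93/101.961 = 0.24451 mol → 0.48902 mol Al, 0.73353 mol O.
SiO2: 60.65/60.083 = 1.00944 mol → 1.00944 mol Si, 2.01888 mol O.
Total oxygen = 2.99626 mol. Normalization factor = 8/2.99626 = 2.67000.
Si per 8 O = 1.00944 × 2.67000 = 2.695.

2.695 Si apfu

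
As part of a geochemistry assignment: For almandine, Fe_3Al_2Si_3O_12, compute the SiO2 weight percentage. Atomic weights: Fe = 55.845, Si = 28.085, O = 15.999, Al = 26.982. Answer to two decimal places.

36.21 wt%

Formula mass = 497.742 g/mol.
3 Si → 3.0000 mol SiO2 per formula unit; M(SiO2) = 60.083, so SiO2 mass = 180.249 g.
180.249/497.742 × 100 = 36.21 wt%.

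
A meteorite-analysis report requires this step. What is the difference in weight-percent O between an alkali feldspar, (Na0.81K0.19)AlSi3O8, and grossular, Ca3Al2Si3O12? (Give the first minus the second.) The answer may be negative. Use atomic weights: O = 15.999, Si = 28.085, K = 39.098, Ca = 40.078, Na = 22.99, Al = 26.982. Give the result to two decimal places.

5.63 percentage points

M((Na0.81K0.19)AlSi3O8) = 265.280 g/mol, so wt% O = 127.992/265.280 × 100 = 48.25%.
M(Ca3Al2Si3O12) = 450.441 g/mol, so wt% O = 191.988/450.441 × 100 = 42.62%.
48.25 − 42.62 = 5.63 pp.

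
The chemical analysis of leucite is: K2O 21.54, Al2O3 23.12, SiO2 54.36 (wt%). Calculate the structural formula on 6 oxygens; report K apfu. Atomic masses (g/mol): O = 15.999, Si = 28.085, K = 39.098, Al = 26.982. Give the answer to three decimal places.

K2O: 21.54/94.195 = 0.22867 mol → 0.45734 mol K, 0.22867 mol O.
Al2O3: 23.12/101.961 = 0.22675 mol → 0.45350 mol Al, 0.68025 mol O.
SiO2: 54.36/60.083 = 0.90475 mol → 0.90475 mol Si, 1.80950 mol O.
Total oxygen = 2.71842 mol. Normalization factor = 6/2.71842 = 2.20716.
K per 6 O = 0.45734 × 2.20716 = 1.009.

1.009 K apfu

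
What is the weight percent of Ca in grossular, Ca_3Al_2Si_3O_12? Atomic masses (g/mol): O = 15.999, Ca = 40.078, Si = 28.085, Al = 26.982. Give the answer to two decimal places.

26.69 wt%

Formula mass = 3*40.078 + 2*26.982 + 3*28.085 + 12*15.999 = 450.441 g/mol, of which 120.234 g is Ca.
So Ca makes up 120.234/450.441 = 0.2669 of the mass, i.e. 26.69%.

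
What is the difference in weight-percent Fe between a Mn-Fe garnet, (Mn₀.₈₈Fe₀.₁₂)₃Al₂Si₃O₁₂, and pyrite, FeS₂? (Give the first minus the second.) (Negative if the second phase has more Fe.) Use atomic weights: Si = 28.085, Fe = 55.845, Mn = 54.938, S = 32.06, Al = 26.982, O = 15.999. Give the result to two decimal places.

Fe in (Mn₀.₈₈Fe₀.₁₂)₃Al₂Si₃O₁₂: molar mass 495.348 g/mol; 0.36×55.845 = 20.104 g → 4.06 wt%.
Fe in FeS₂: molar mass 119.965 g/mol; 1×55.845 = 55.845 g → 46.55 wt%.
Difference = 4.06 − 46.55 = -42.49 percentage points.

-42.49 percentage points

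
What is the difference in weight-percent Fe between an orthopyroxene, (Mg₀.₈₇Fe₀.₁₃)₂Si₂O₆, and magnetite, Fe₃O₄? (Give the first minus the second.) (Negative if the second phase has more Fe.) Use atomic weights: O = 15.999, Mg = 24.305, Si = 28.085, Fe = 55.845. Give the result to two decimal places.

-65.41 percentage points

M((Mg₀.₈₇Fe₀.₁₃)₂Si₂O₆) = 208.974 g/mol, so wt% Fe = 14.520/208.974 × 100 = 6.95%.
M(Fe₃O₄) = 231.531 g/mol, so wt% Fe = 167.535/231.531 × 100 = 72.36%.
6.95 − 72.36 = -65.41 pp.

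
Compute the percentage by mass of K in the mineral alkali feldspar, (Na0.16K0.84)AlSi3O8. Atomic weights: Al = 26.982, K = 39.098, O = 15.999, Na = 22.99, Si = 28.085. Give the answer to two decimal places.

11.91 wt%

Formula mass = 0.16*22.99 + 0.84*39.098 + 1*26.982 + 3*28.085 + 8*15.999 = 275.750 g/mol, of which 32.842 g is K.
So K makes up 32.842/275.750 = 0.1191 of the mass, i.e. 11.91%.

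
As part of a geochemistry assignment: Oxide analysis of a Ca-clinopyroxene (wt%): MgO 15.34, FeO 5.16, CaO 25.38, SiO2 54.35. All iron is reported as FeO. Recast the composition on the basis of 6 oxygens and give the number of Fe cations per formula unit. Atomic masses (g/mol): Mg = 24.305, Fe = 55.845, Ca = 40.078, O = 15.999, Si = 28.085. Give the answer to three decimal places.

0.159 Fe apfu

15.34 wt% MgO ÷ 40.304 g/mol = 0.38061 mol, giving 0.38061 Mg and 0.38061 O.
5.16 wt% FeO ÷ 71.844 g/mol = 0.07182 mol, giving 0.07182 Fe and 0.07182 O.
25.38 wt% CaO ÷ 56.077 g/mol = 0.45259 mol, giving 0.45259 Ca and 0.45259 O.
54.35 wt% SiO2 ÷ 60.083 g/mol = 0.90458 mol, giving 0.90458 Si and 1.80916 O.
Oxygen sums to 2.71418; scaling by 6/2.71418 = 2.21061 puts the formula on 6 O.
Fe: 0.07182 × 2.21061 = 0.159 atoms per formula unit.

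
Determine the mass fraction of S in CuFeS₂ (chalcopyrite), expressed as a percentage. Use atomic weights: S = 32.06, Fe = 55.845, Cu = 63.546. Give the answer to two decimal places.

Formula mass = 1*63.546 + 1*55.845 + 2*32.06 = 183.511 g/mol, of which 64.120 g is S.
So S makes up 64.120/183.511 = 0.3494 of the mass, i.e. 34.94%.

34.94 mass %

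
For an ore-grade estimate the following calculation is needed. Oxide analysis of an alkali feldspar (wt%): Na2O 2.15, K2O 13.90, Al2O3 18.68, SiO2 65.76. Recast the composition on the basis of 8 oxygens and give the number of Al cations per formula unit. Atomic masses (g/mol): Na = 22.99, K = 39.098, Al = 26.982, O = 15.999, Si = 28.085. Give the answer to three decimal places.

1.004 Al apfu

Na2O: 2.15/61.979 = 0.03469 mol → 0.06938 mol Na, 0.03469 mol O.
K2O: 13.90/94.195 = 0.14757 mol → 0.29514 mol K, 0.14757 mol O.
Al2O3: 18.68/101.961 = 0.18321 mol → 0.36642 mol Al, 0.54963 mol O.
SiO2: 65.76/60.083 = 1.09449 mol → 1.09449 mol Si, 2.18898 mol O.
Total oxygen = 2.92087 mol. Normalization factor = 8/2.92087 = 2.73891.
Al per 8 O = 0.36642 × 2.73891 = 1.004.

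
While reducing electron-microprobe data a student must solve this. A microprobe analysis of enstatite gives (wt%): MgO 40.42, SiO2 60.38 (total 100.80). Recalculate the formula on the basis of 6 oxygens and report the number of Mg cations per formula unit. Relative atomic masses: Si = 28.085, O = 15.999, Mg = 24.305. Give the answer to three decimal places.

1.997 Mg apfu

40.42 wt% MgO ÷ 40.304 g/mol = 1.00288 mol, giving 1.00288 Mg and 1.00288 O.
60.38 wt% SiO2 ÷ 60.083 g/mol = 1.00494 mol, giving 1.00494 Si and 2.00988 O.
Oxygen sums to 3.01276; scaling by 6/3.01276 = 1.99153 puts the formula on 6 O.
Mg: 1.00288 × 1.99153 = 1.997 atoms per formula unit.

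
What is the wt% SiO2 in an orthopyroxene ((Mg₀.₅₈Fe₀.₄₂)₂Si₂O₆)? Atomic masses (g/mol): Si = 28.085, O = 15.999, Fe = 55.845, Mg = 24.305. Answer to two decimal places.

Formula mass = 227.268 g/mol.
2 Si → 2.0000 mol SiO2 per formula unit; M(SiO2) = 60.083, so SiO2 mass = 120.166 g.
120.166/227.268 × 100 = 52.87 wt%.

52.87 wt%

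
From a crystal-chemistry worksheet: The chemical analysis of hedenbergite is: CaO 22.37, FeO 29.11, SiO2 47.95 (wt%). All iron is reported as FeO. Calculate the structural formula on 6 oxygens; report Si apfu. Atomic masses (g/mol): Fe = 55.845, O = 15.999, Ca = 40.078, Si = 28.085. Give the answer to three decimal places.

22.37 wt% CaO ÷ 56.077 g/mol = 0.39892 mol, giving 0.39892 Ca and 0.39892 O.
29.11 wt% FeO ÷ 71.844 g/mol = 0.40518 mol, giving 0.40518 Fe and 0.40518 O.
47.95 wt% SiO2 ÷ 60.083 g/mol = 0.79806 mol, giving 0.79806 Si and 1.59612 O.
Oxygen sums to 2.40022; scaling by 6/2.40022 = 2.49977 puts the formula on 6 O.
Si: 0.79806 × 2.49977 = 1.995 atoms per formula unit.

1.995 Si apfu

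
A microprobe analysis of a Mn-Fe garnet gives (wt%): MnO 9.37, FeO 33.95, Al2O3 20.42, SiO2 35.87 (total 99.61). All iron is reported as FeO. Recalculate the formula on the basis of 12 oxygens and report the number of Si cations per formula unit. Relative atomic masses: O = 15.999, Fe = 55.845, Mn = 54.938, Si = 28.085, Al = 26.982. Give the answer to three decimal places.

MnO (M=70.937): mol = 0.13209; Mn = 0.13209, O = 0.13209.
FeO (M=71.844): mol = 0.47255; Fe = 0.47255, O = 0.47255.
Al2O3 (M=101.961): mol = 0.20027; Al = 0.40054, O = 0.60081.
SiO2 (M=60.083): mol = 0.59701; Si = 0.59701, O = 1.19402.
ΣO = 2.39947; factor = 12/ΣO = 5.00110.
Si apfu = 0.59701 × 5.00110 = 2.986.

2.986 Si apfu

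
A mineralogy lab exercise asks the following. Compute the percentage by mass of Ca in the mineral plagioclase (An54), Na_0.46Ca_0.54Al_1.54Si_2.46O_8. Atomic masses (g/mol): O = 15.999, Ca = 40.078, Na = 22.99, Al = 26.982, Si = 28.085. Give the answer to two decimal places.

7.99 mass %

M(Na_0.46Ca_0.54Al_1.54Si_2.46O_8) = 270.851 g/mol.
Ca contributes 0.54 × 40.078 = 21.642 g per mole.
21.642/270.851 = 0.0799 → 7.99%.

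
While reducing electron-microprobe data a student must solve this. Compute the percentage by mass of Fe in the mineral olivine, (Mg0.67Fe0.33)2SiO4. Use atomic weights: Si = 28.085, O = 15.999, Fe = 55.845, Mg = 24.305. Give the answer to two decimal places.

22.82 weight percent

M((Mg0.67Fe0.33)2SiO4) = 161.507 g/mol.
Fe contributes 0.66 × 55.845 = 36.858 g per mole.
36.858/161.507 = 0.2282 → 22.82%.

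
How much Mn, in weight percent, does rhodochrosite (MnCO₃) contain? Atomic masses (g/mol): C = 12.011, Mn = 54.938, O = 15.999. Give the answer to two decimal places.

47.79 weight percent

M(MnCO₃) = 114.946 g/mol.
Mn contributes 1 × 54.938 = 54.938 g per mole.
54.938/114.946 = 0.4779 → 47.79%.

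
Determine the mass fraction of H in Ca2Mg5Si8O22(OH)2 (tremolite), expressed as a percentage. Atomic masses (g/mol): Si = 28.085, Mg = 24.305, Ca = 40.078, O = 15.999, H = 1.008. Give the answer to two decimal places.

0.25 mass %

Molar mass of Ca2Mg5Si8O22(OH)2: 2*40.078 + 5*24.305 + 8*28.085 + 24*15.999 + 2*1.008 = 812.353 g/mol.
Mass of H per formula unit: 2 × 1.008 = 2.016 g.
Weight fraction H = 2.016 / 812.353 = 0.0025.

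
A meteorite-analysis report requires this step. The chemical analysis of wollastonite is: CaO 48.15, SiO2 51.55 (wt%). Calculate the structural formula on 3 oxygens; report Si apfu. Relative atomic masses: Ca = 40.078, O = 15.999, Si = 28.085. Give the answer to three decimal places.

1.000 Si apfu

48.15 wt% CaO ÷ 56.077 g/mol = 0.85864 mol, giving 0.85864 Ca and 0.85864 O.
51.55 wt% SiO2 ÷ 60.083 g/mol = 0.85798 mol, giving 0.85798 Si and 1.71596 O.
Oxygen sums to 2.57460; scaling by 3/2.57460 = 1.16523 puts the formula on 3 O.
Si: 0.85798 × 1.16523 = 1.000 atoms per formula unit.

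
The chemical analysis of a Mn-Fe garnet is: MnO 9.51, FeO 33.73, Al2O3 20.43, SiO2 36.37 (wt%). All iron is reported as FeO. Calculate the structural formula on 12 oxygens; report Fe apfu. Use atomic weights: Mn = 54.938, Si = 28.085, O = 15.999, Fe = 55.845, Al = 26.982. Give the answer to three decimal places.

MnO: 9.51/70.937 = 0.13406 mol → 0.13406 mol Mn, 0.13406 mol O.
FeO: 33.73/71.844 = 0.46949 mol → 0.46949 mol Fe, 0.46949 mol O.
Al2O3: 20.43/101.961 = 0.20037 mol → 0.40074 mol Al, 0.60111 mol O.
SiO2: 36.37/60.083 = 0.60533 mol → 0.60533 mol Si, 1.21066 mol O.
Total oxygen = 2.41532 mol. Normalization factor = 12/2.41532 = 4.96829.
Fe per 12 O = 0.46949 × 4.96829 = 2.333.

2.333 Fe apfu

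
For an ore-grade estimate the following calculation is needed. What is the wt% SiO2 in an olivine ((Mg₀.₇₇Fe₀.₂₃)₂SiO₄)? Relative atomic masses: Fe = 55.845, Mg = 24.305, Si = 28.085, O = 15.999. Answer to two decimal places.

38.71 wt%

Molar mass of (Mg₀.₇₇Fe₀.₂₃)₂SiO₄ = 1.54·24.305 + 0.46·55.845 + 1·28.085 + 4·15.999 = 155.199 g/mol.
Each formula unit contains 1 Si, equivalent to 1/1 = 1.0000 mol SiO2.
M(SiO2) = 1×28.085 + 2×15.999 = 60.083 g/mol.
Mass of SiO2 per formula unit = 1.0000 × 60.083 = 60.083 g.
SiO2 wt% = 60.083 / 155.199 × 100 = 38.71%.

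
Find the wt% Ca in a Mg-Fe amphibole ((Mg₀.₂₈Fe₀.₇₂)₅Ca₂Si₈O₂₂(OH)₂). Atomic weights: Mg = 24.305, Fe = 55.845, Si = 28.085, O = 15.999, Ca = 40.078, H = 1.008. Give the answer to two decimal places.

8.66 wt%

Formula mass = 1.40·24.305 + 3.60·55.845 + 2·40.078 + 8·28.085 + 24·15.999 + 2·1.008 = 925.897 g/mol, of which 80.156 g is Ca.
So Ca makes up 80.156/925.897 = 0.0866 of the mass, i.e. 8.66%.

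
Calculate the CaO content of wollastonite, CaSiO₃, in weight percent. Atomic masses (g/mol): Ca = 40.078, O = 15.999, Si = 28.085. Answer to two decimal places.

M(CaSiO₃) = 116.160 g/mol; M(CaO) = 56.077 g/mol.
Moles CaO per formula unit = 1 Ca ÷ 1 = 1.0000.
CaO fraction = (1.0000 × 56.077) / 116.160 = 56.077/116.160 = 0.4828.

48.28 wt%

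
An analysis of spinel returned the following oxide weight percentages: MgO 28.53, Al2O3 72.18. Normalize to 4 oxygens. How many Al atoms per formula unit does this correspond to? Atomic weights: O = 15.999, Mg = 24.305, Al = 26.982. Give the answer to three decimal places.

MgO (M=40.304): mol = 0.70787; Mg = 0.70787, O = 0.70787.
Al2O3 (M=101.961): mol = 0.70792; Al = 1.41584, O = 2.12376.
ΣO = 2.83163; factor = 4/ΣO = 1.41261.
Al apfu = 1.41584 × 1.41261 = 2.000.

2.000 Al apfu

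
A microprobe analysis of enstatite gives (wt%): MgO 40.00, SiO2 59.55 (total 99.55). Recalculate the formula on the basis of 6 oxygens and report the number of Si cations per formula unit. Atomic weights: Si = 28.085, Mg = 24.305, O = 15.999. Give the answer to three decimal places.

40.00 wt% MgO ÷ 40.304 g/mol = 0.99246 mol, giving 0.99246 Mg and 0.99246 O.
59.55 wt% SiO2 ÷ 60.083 g/mol = 0.99113 mol, giving 0.99113 Si and 1.98226 O.
Oxygen sums to 2.97472; scaling by 6/2.97472 = 2.01700 puts the formula on 6 O.
Si: 0.99113 × 2.01700 = 1.999 atoms per formula unit.

1.999 Si apfu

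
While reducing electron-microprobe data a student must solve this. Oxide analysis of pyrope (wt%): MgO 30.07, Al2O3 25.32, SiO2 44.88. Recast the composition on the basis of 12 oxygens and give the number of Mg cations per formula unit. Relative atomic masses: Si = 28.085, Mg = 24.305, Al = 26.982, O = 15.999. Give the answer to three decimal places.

2.999 Mg apfu

30.07 wt% MgO ÷ 40.304 g/mol = 0.74608 mol, giving 0.74608 Mg and 0.74608 O.
25.32 wt% Al2O3 ÷ 101.961 g/mol = 0.24833 mol, giving 0.49666 Al and 0.74499 O.
44.88 wt% SiO2 ÷ 60.083 g/mol = 0.74697 mol, giving 0.74697 Si and 1.49394 O.
Oxygen sums to 2.98501; scaling by 12/2.98501 = 4.02009 puts the formula on 12 O.
Mg: 0.74608 × 4.02009 = 2.999 atoms per formula unit.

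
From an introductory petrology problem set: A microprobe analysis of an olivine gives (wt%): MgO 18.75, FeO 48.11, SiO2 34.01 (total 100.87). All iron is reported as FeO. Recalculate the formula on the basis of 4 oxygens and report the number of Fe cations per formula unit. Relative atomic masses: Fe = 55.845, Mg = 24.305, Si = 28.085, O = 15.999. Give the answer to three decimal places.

MgO (M=40.304): mol = 0.46521; Mg = 0.46521, O = 0.46521.
FeO (M=71.844): mol = 0.66965; Fe = 0.66965, O = 0.66965.
SiO2 (M=60.083): mol = 0.56605; Si = 0.56605, O = 1.13210.
ΣO = 2.26696; factor = 4/ΣO = 1.76448.
Fe apfu = 0.66965 × 1.76448 = 1.182.

1.182 Fe apfu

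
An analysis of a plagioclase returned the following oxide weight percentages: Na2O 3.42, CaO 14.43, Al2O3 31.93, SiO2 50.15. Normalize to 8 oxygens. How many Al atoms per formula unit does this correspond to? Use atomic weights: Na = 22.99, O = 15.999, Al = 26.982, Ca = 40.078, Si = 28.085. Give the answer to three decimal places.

Na2O (M=61.979): mol = 0.05518; Na = 0.11036, O = 0.05518.
CaO (M=56.077): mol = 0.25732; Ca = 0.25732, O = 0.25732.
Al2O3 (M=101.961): mol = 0.31316; Al = 0.62632, O = 0.93948.
SiO2 (M=60.083): mol = 0.83468; Si = 0.83468, O = 1.66936.
ΣO = 2.92134; factor = 8/ΣO = 2.73847.
Al apfu = 0.62632 × 2.73847 = 1.715.

1.715 Al apfu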